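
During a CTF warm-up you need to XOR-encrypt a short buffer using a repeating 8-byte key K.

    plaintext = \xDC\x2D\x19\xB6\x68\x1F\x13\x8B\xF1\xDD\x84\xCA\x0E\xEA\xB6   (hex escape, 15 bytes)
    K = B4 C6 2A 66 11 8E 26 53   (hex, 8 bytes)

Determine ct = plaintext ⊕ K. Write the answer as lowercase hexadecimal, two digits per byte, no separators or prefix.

68eb33d0799135d8451baeac1f6490

The 8-byte key repeats, so the effective keystream is b4 c6 2a 66 11 8e 26 53 b4 c6 2a 66 11 8e 26.
byte 0: dc XOR b4 = 68
byte 1: 2d XOR c6 = eb
byte 2: 19 XOR 2a = 33
byte 3: b6 XOR 66 = d0
byte 4: 68 XOR 11 = 79
byte 5: 1f XOR 8e = 91
byte 6: 13 XOR 26 = 35
byte 7: 8b XOR 53 = d8
byte 8: f1 XOR b4 = 45
byte 9: dd XOR c6 = 1b
byte 10: 84 XOR 2a = ae
byte 11: ca XOR 66 = ac
byte 12: 0e XOR 11 = 1f
byte 13: ea XOR 8e = 64
byte 14: b6 XOR 26 = 90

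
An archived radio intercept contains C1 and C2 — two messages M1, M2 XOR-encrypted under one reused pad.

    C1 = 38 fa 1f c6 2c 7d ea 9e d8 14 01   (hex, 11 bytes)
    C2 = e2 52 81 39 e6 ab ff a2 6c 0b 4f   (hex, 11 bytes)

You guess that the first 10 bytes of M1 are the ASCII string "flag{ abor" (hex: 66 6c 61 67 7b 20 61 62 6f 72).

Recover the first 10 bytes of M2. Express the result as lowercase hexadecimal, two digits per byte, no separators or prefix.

First, C1 ⊕ C2 = (M1 ⊕ K) ⊕ (M2 ⊕ K) = M1 ⊕ M2, so the key drops out. Then M2 = (M1 ⊕ M2) ⊕ M1 over the first 10 bytes.
byte 0: (38 ^ e2) ^ 66 = da ^ 66 = bc
byte 1: (fa ^ 52) ^ 6c = a8 ^ 6c = c4
byte 2: (1f ^ 81) ^ 61 = 9e ^ 61 = ff
byte 3: (c6 ^ 39) ^ 67 = ff ^ 67 = 98
byte 4: (2c ^ e6) ^ 7b = ca ^ 7b = b1
byte 5: (7d ^ ab) ^ 20 = d6 ^ 20 = f6
byte 6: (ea ^ ff) ^ 61 = 15 ^ 61 = 74
byte 7: (9e ^ a2) ^ 62 = 3c ^ 62 = 5e
byte 8: (d8 ^ 6c) ^ 6f = b4 ^ 6f = db
byte 9: (14 ^ 0b) ^ 72 = 1f ^ 72 = 6d

bcc4ff98b1f6745edb6d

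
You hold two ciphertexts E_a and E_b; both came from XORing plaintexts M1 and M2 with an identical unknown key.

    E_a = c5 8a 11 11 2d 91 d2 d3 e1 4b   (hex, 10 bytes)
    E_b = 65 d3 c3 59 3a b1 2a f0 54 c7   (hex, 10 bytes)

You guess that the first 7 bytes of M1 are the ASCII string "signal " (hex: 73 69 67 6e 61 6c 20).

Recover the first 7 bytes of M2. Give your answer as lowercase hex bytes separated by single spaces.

d3 30 b5 26 76 4c d8

First, E_a ⊕ E_b = (M1 ⊕ K) ⊕ (M2 ⊕ K) = M1 ⊕ M2, so the key drops out. Then M2 = (M1 ⊕ M2) ⊕ M1 over the first 7 bytes.
byte 0: (c5 ^ 65) ^ 73 = a0 ^ 73 = d3
byte 1: (8a ^ d3) ^ 69 = 59 ^ 69 = 30
byte 2: (11 ^ c3) ^ 67 = d2 ^ 67 = b5
byte 3: (11 ^ 59) ^ 6e = 48 ^ 6e = 26
byte 4: (2d ^ 3a) ^ 61 = 17 ^ 61 = 76
byte 5: (91 ^ b1) ^ 6c = 20 ^ 6c = 4c
byte 6: (d2 ^ 2a) ^ 20 = f8 ^ 20 = d8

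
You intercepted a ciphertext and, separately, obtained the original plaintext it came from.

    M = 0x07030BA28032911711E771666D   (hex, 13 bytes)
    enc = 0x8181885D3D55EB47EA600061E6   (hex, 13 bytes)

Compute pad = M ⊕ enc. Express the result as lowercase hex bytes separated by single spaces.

Since enc = M ⊕ pad, XORing both sides with M gives pad = M ⊕ enc.
byte 0: 07 XOR 81 = 86
byte 1: 03 XOR 81 = 82
byte 2: 0b XOR 88 = 83
byte 3: a2 XOR 5d = ff
byte 4: 80 XOR 3d = bd
byte 5: 32 XOR 55 = 67
byte 6: 91 XOR eb = 7a
byte 7: 17 XOR 47 = 50
byte 8: 11 XOR ea = fb
byte 9: e7 XOR 60 = 87
byte 10: 71 XOR 00 = 71
byte 11: 66 XOR 61 = 07
byte 12: 6d XOR e6 = 8b

86 82 83 ff bd 67 7a 50 fb 87 71 07 8b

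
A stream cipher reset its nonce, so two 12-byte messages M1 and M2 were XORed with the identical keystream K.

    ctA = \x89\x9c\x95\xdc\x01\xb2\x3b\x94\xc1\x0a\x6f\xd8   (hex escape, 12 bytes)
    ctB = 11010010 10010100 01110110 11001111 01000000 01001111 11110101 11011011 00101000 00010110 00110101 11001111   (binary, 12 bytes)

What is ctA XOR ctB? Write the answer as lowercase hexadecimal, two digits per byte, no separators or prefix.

5b08e31341fdce4fe91c5a17

ctA ⊕ ctB = (M1 ⊕ K) ⊕ (M2 ⊕ K) = M1 ⊕ M2 — the shared key cancels under XOR.
89 ^ d2 = 5b
9c ^ 94 = 08
95 ^ 76 = e3
dc ^ cf = 13
01 ^ 40 = 41
b2 ^ 4f = fd
3b ^ f5 = ce
94 ^ db = 4f
c1 ^ 28 = e9
0a ^ 16 = 1c
6f ^ 35 = 5a
d8 ^ cf = 17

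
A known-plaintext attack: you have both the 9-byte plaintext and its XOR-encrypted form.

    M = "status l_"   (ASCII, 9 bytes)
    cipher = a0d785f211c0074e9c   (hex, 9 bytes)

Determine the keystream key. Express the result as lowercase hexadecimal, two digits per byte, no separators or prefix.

Since cipher = M ⊕ key, XORing both sides with M gives key = M ⊕ cipher.
01110011 ⊕ 10100000 = 11010011
01110100 ⊕ 11010111 = 10100011
01100001 ⊕ 10000101 = 11100100
01110100 ⊕ 11110010 = 10000110
01110101 ⊕ 00010001 = 01100100
01110011 ⊕ 11000000 = 10110011
00100000 ⊕ 00000111 = 00100111
01101100 ⊕ 01001110 = 00100010
01011111 ⊕ 10011100 = 11000011

d3a3e48664b32722c3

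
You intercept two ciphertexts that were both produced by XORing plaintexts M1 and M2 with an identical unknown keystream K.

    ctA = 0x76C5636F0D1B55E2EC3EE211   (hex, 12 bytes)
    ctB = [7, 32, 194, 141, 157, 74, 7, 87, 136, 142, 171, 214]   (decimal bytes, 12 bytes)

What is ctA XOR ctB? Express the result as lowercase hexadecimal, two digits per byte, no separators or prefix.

ctA ⊕ ctB = (M1 ⊕ K) ⊕ (M2 ⊕ K) = M1 ⊕ M2 — the shared key cancels under XOR.
76 ^ 07 = 71
c5 ^ 20 = e5
63 ^ c2 = a1
6f ^ 8d = e2
0d ^ 9d = 90
1b ^ 4a = 51
55 ^ 07 = 52
e2 ^ 57 = b5
ec ^ 88 = 64
3e ^ 8e = b0
e2 ^ ab = 49
11 ^ d6 = c7

71e5a1e2905152b564b049c7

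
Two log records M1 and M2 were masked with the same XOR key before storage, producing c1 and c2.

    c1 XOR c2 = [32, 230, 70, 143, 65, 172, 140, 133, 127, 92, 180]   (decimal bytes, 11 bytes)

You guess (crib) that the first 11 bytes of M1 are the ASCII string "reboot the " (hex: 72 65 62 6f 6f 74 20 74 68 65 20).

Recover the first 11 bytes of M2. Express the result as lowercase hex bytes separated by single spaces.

52 83 24 e0 2e d8 ac f1 17 39 94

Since c1 ⊕ c2 = M1 ⊕ M2, XORing with the guessed M1 bytes yields the corresponding M2 bytes: M2 = (c1 ⊕ c2) ⊕ M1.
byte 0: 20 ⊕ 72 = 52
byte 1: e6 ⊕ 65 = 83
byte 2: 46 ⊕ 62 = 24
byte 3: 8f ⊕ 6f = e0
byte 4: 41 ⊕ 6f = 2e
byte 5: ac ⊕ 74 = d8
byte 6: 8c ⊕ 20 = ac
byte 7: 85 ⊕ 74 = f1
byte 8: 7f ⊕ 68 = 17
byte 9: 5c ⊕ 65 = 39
byte 10: b4 ⊕ 20 = 94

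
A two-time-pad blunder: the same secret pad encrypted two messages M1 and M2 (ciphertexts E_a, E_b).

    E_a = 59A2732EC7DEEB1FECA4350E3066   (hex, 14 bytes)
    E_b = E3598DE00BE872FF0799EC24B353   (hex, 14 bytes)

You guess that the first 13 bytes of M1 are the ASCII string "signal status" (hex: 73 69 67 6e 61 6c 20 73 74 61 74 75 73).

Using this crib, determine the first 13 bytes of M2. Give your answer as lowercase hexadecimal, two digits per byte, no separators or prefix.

First, E_a ⊕ E_b = (M1 ⊕ K) ⊕ (M2 ⊕ K) = M1 ⊕ M2, so the key drops out. Then M2 = (M1 ⊕ M2) ⊕ M1 over the first 13 bytes.
byte 0: (59 XOR e3) XOR 73 = ba XOR 73 = c9
byte 1: (a2 XOR 59) XOR 69 = fb XOR 69 = 92
byte 2: (73 XOR 8d) XOR 67 = fe XOR 67 = 99
byte 3: (2e XOR e0) XOR 6e = ce XOR 6e = a0
byte 4: (c7 XOR 0b) XOR 61 = cc XOR 61 = ad
byte 5: (de XOR e8) XOR 6c = 36 XOR 6c = 5a
byte 6: (eb XOR 72) XOR 20 = 99 XOR 20 = b9
byte 7: (1f XOR ff) XOR 73 = e0 XOR 73 = 93
byte 8: (ec XOR 07) XOR 74 = eb XOR 74 = 9f
byte 9: (a4 XOR 99) XOR 61 = 3d XOR 61 = 5c
byte 10: (35 XOR ec) XOR 74 = d9 XOR 74 = ad
byte 11: (0e XOR 24) XOR 75 = 2a XOR 75 = 5f
byte 12: (30 XOR b3) XOR 73 = 83 XOR 73 = f0

c99299a0ad5ab9939f5cad5ff0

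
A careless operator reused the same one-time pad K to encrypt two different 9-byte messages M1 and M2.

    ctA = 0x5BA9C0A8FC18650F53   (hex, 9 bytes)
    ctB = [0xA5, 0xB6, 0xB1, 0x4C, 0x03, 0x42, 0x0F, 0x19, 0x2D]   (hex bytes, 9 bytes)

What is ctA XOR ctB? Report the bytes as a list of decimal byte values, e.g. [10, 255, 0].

ctA ⊕ ctB = (M1 ⊕ K) ⊕ (M2 ⊕ K) = M1 ⊕ M2 — the shared key cancels under XOR.
5b ^ a5 = fe
a9 ^ b6 = 1f
c0 ^ b1 = 71
a8 ^ 4c = e4
fc ^ 03 = ff
18 ^ 42 = 5a
65 ^ 0f = 6a
0f ^ 19 = 16
53 ^ 2d = 7e

[254, 31, 113, 228, 255, 90, 106, 22, 126]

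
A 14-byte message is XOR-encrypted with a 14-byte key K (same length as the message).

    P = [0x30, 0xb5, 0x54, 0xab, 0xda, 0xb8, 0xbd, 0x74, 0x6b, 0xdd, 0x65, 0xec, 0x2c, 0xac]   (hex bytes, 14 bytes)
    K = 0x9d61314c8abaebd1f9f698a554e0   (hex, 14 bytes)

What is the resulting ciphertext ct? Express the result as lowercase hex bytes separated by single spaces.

ad d4 65 e7 50 02 56 a5 92 2b fd 49 78 4c

XOR is its own inverse, so applying the key byte-wise gives the result directly.
byte 0: 30 ⊕ 9d = ad
byte 1: b5 ⊕ 61 = d4
byte 2: 54 ⊕ 31 = 65
byte 3: ab ⊕ 4c = e7
byte 4: da ⊕ 8a = 50
byte 5: b8 ⊕ ba = 02
byte 6: bd ⊕ eb = 56
byte 7: 74 ⊕ d1 = a5
byte 8: 6b ⊕ f9 = 92
byte 9: dd ⊕ f6 = 2b
byte 10: 65 ⊕ 98 = fd
byte 11: ec ⊕ a5 = 49
byte 12: 2c ⊕ 54 = 78
byte 13: ac ⊕ e0 = 4c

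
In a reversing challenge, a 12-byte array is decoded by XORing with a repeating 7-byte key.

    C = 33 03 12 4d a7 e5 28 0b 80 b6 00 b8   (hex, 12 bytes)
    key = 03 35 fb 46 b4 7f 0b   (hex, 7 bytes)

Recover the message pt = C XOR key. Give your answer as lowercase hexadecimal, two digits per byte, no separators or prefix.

The 7-byte key repeats, so the effective keystream is 03 35 fb 46 b4 7f 0b 03 35 fb 46 b4.
byte 0:  51 XOR   3 =  48
byte 1:   3 XOR  53 =  54
byte 2:  18 XOR 251 = 233
byte 3:  77 XOR  70 =  11
byte 4: 167 XOR 180 =  19
byte 5: 229 XOR 127 = 154
byte 6:  40 XOR  11 =  35
byte 7:  11 XOR   3 =   8
byte 8: 128 XOR  53 = 181
byte 9: 182 XOR 251 =  77
byte 10:   0 XOR  70 =  70
byte 11: 184 XOR 180 =  12

3036e90b139a2308b54d460c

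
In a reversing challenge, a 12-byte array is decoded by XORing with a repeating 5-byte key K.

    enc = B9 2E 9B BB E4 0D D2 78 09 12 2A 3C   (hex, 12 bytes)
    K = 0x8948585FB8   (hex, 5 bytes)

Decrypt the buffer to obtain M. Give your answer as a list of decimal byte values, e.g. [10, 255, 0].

[48, 102, 195, 228, 92, 132, 154, 32, 86, 170, 163, 116]

The 5-byte key repeats, so the effective keystream is 89 48 58 5f b8 89 48 58 5f b8 89 48.
byte 0: b9 XOR 89 = 30
byte 1: 2e XOR 48 = 66
byte 2: 9b XOR 58 = c3
byte 3: bb XOR 5f = e4
byte 4: e4 XOR b8 = 5c
byte 5: 0d XOR 89 = 84
byte 6: d2 XOR 48 = 9a
byte 7: 78 XOR 58 = 20
byte 8: 09 XOR 5f = 56
byte 9: 12 XOR b8 = aa
byte 10: 2a XOR 89 = a3
byte 11: 3c XOR 48 = 74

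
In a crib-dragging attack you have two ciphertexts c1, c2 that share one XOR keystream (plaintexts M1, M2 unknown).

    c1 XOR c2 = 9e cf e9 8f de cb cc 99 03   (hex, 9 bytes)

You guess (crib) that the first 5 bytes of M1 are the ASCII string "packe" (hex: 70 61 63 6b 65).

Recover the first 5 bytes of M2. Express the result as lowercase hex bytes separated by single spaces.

Since c1 ⊕ c2 = M1 ⊕ M2, XORing with the guessed M1 bytes yields the corresponding M2 bytes: M2 = (c1 ⊕ c2) ⊕ M1.
10011110 xor 01110000 = 11101110
11001111 xor 01100001 = 10101110
11101001 xor 01100011 = 10001010
10001111 xor 01101011 = 11100100
11011110 xor 01100101 = 10111011

ee ae 8a e4 bb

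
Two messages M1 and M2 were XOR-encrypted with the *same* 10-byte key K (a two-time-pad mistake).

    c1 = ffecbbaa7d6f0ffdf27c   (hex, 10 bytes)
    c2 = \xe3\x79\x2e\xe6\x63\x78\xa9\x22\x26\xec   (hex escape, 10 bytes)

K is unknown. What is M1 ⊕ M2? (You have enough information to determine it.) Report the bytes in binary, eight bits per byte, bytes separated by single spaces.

c1 ⊕ c2 = (M1 ⊕ K) ⊕ (M2 ⊕ K) = M1 ⊕ M2 — the shared key cancels under XOR.
ff xor e3 = 1c
ec xor 79 = 95
bb xor 2e = 95
aa xor e6 = 4c
7d xor 63 = 1e
6f xor 78 = 17
0f xor a9 = a6
fd xor 22 = df
f2 xor 26 = d4
7c xor ec = 90

00011100 10010101 10010101 01001100 00011110 00010111 10100110 11011111 11010100 10010000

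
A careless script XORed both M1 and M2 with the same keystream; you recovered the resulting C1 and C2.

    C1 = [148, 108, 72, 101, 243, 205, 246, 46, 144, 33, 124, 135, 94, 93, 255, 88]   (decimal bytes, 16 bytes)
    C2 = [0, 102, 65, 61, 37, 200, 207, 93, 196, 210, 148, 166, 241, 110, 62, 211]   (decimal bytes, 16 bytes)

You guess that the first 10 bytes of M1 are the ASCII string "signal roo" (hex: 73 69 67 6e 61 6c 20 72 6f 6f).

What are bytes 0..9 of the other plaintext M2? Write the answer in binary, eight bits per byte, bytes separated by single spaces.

11100111 01100011 01101110 00110110 10110111 01101001 00011001 00000001 00111011 10011100

First, C1 ⊕ C2 = (M1 ⊕ K) ⊕ (M2 ⊕ K) = M1 ⊕ M2, so the key drops out. Then M2 = (M1 ⊕ M2) ⊕ M1 over the first 10 bytes.
byte 0: (94 xor 00) xor 73 = 94 xor 73 = e7
byte 1: (6c xor 66) xor 69 = 0a xor 69 = 63
byte 2: (48 xor 41) xor 67 = 09 xor 67 = 6e
byte 3: (65 xor 3d) xor 6e = 58 xor 6e = 36
byte 4: (f3 xor 25) xor 61 = d6 xor 61 = b7
byte 5: (cd xor c8) xor 6c = 05 xor 6c = 69
byte 6: (f6 xor cf) xor 20 = 39 xor 20 = 19
byte 7: (2e xor 5d) xor 72 = 73 xor 72 = 01
byte 8: (90 xor c4) xor 6f = 54 xor 6f = 3b
byte 9: (21 xor d2) xor 6f = f3 xor 6f = 9c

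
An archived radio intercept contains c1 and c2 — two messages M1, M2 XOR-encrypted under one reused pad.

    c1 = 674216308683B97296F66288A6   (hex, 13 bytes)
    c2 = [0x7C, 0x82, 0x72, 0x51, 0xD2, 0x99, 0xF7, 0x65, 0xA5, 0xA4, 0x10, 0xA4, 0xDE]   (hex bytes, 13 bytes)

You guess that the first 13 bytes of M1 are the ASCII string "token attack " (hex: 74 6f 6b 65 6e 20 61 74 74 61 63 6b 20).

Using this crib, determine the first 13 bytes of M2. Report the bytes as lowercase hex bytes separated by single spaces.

First, c1 ⊕ c2 = (M1 ⊕ K) ⊕ (M2 ⊕ K) = M1 ⊕ M2, so the key drops out. Then M2 = (M1 ⊕ M2) ⊕ M1 over the first 13 bytes.
byte 0: (67 ^ 7c) ^ 74 = 1b ^ 74 = 6f
byte 1: (42 ^ 82) ^ 6f = c0 ^ 6f = af
byte 2: (16 ^ 72) ^ 6b = 64 ^ 6b = 0f
byte 3: (30 ^ 51) ^ 65 = 61 ^ 65 = 04
byte 4: (86 ^ d2) ^ 6e = 54 ^ 6e = 3a
byte 5: (83 ^ 99) ^ 20 = 1a ^ 20 = 3a
byte 6: (b9 ^ f7) ^ 61 = 4e ^ 61 = 2f
byte 7: (72 ^ 65) ^ 74 = 17 ^ 74 = 63
byte 8: (96 ^ a5) ^ 74 = 33 ^ 74 = 47
byte 9: (f6 ^ a4) ^ 61 = 52 ^ 61 = 33
byte 10: (62 ^ 10) ^ 63 = 72 ^ 63 = 11
byte 11: (88 ^ a4) ^ 6b = 2c ^ 6b = 47
byte 12: (a6 ^ de) ^ 20 = 78 ^ 20 = 58

6f af 0f 04 3a 3a 2f 63 47 33 11 47 58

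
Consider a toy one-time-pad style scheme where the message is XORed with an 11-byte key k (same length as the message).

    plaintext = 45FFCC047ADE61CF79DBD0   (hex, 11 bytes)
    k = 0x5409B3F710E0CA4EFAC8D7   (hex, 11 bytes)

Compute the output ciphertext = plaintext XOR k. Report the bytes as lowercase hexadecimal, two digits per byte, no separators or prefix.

XOR is its own inverse, so applying the key byte-wise gives the result directly.
byte 0:  69 ⊕  84 =  17
byte 1: 255 ⊕   9 = 246
byte 2: 204 ⊕ 179 = 127
byte 3:   4 ⊕ 247 = 243
byte 4: 122 ⊕  16 = 106
byte 5: 222 ⊕ 224 =  62
byte 6:  97 ⊕ 202 = 171
byte 7: 207 ⊕  78 = 129
byte 8: 121 ⊕ 250 = 131
byte 9: 219 ⊕ 200 =  19
byte 10: 208 ⊕ 215 =   7

11f67ff36a3eab81831307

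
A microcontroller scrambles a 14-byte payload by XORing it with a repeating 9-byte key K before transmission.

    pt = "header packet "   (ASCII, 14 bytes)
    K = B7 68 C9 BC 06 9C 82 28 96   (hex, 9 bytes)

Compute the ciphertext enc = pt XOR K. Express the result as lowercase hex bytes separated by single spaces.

df 0d a8 d8 63 ee a2 58 f7 d4 03 ac c8 26

The 9-byte key repeats, so the effective keystream is b7 68 c9 bc 06 9c 82 28 96 b7 68 c9 bc 06.
byte 0: 68 ⊕ b7 = df
byte 1: 65 ⊕ 68 = 0d
byte 2: 61 ⊕ c9 = a8
byte 3: 64 ⊕ bc = d8
byte 4: 65 ⊕ 06 = 63
byte 5: 72 ⊕ 9c = ee
byte 6: 20 ⊕ 82 = a2
byte 7: 70 ⊕ 28 = 58
byte 8: 61 ⊕ 96 = f7
byte 9: 63 ⊕ b7 = d4
byte 10: 6b ⊕ 68 = 03
byte 11: 65 ⊕ c9 = ac
byte 12: 74 ⊕ bc = c8
byte 13: 20 ⊕ 06 = 26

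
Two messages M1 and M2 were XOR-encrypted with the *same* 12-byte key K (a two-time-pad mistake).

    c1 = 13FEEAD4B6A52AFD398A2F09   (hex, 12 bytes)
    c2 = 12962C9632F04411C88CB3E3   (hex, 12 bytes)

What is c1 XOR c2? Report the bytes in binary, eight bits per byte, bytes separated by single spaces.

00000001 01101000 11000110 01000010 10000100 01010101 01101110 11101100 11110001 00000110 10011100 11101010

c1 ⊕ c2 = (M1 ⊕ K) ⊕ (M2 ⊕ K) = M1 ⊕ M2 — the shared key cancels under XOR.
13 xor 12 = 01
fe xor 96 = 68
ea xor 2c = c6
d4 xor 96 = 42
b6 xor 32 = 84
a5 xor f0 = 55
2a xor 44 = 6e
fd xor 11 = ec
39 xor c8 = f1
8a xor 8c = 06
2f xor b3 = 9c
09 xor e3 = ea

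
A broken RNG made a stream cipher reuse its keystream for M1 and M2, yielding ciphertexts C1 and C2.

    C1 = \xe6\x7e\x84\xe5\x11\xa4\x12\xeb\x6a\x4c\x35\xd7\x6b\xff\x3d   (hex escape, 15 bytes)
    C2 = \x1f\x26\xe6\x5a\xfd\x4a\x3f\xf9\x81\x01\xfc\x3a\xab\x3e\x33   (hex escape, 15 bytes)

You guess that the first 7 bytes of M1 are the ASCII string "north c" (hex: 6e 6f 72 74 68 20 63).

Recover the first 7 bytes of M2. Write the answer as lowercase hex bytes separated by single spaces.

97 37 10 cb 84 ce 4e

First, C1 ⊕ C2 = (M1 ⊕ K) ⊕ (M2 ⊕ K) = M1 ⊕ M2, so the key drops out. Then M2 = (M1 ⊕ M2) ⊕ M1 over the first 7 bytes.
byte 0: (e6 xor 1f) xor 6e = f9 xor 6e = 97
byte 1: (7e xor 26) xor 6f = 58 xor 6f = 37
byte 2: (84 xor e6) xor 72 = 62 xor 72 = 10
byte 3: (e5 xor 5a) xor 74 = bf xor 74 = cb
byte 4: (11 xor fd) xor 68 = ec xor 68 = 84
byte 5: (a4 xor 4a) xor 20 = ee xor 20 = ce
byte 6: (12 xor 3f) xor 63 = 2d xor 63 = 4e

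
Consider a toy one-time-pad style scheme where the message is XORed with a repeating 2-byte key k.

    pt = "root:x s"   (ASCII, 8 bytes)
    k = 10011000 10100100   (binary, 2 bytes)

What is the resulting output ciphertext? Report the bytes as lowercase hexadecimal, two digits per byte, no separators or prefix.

eacbf7d0a2dcb8d7

The 2-byte key repeats, so the effective keystream is 98 a4 98 a4 98 a4 98 a4.
byte 0: 72 XOR 98 = ea
byte 1: 6f XOR a4 = cb
byte 2: 6f XOR 98 = f7
byte 3: 74 XOR a4 = d0
byte 4: 3a XOR 98 = a2
byte 5: 78 XOR a4 = dc
byte 6: 20 XOR 98 = b8
byte 7: 73 XOR a4 = d7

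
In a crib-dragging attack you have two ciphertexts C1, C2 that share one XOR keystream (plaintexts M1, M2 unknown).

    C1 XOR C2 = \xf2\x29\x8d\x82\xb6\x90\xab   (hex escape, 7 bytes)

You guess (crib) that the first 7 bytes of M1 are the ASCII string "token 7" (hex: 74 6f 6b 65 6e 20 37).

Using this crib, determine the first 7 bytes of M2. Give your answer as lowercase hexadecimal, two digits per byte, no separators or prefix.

Since C1 ⊕ C2 = M1 ⊕ M2, XORing with the guessed M1 bytes yields the corresponding M2 bytes: M2 = (C1 ⊕ C2) ⊕ M1.
f2 ⊕ 74 = 86
29 ⊕ 6f = 46
8d ⊕ 6b = e6
82 ⊕ 65 = e7
b6 ⊕ 6e = d8
90 ⊕ 20 = b0
ab ⊕ 37 = 9c

8646e6e7d8b09c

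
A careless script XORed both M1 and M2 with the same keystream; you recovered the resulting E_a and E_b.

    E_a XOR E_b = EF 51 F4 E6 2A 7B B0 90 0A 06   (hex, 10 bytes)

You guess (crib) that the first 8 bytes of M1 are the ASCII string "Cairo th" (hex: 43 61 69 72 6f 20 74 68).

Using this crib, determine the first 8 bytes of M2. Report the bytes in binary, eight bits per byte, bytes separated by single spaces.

Since E_a ⊕ E_b = M1 ⊕ M2, XORing with the guessed M1 bytes yields the corresponding M2 bytes: M2 = (E_a ⊕ E_b) ⊕ M1.
ef XOR 43 = ac
51 XOR 61 = 30
f4 XOR 69 = 9d
e6 XOR 72 = 94
2a XOR 6f = 45
7b XOR 20 = 5b
b0 XOR 74 = c4
90 XOR 68 = f8

10101100 00110000 10011101 10010100 01000101 01011011 11000100 11111000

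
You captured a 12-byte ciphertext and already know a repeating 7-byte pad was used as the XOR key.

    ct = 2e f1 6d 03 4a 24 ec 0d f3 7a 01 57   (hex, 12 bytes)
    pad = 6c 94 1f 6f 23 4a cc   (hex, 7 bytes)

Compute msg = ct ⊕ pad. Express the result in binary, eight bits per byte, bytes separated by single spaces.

The 7-byte key repeats, so the effective keystream is 6c 94 1f 6f 23 4a cc 6c 94 1f 6f 23.
byte 0: 2e XOR 6c = 42
byte 1: f1 XOR 94 = 65
byte 2: 6d XOR 1f = 72
byte 3: 03 XOR 6f = 6c
byte 4: 4a XOR 23 = 69
byte 5: 24 XOR 4a = 6e
byte 6: ec XOR cc = 20
byte 7: 0d XOR 6c = 61
byte 8: f3 XOR 94 = 67
byte 9: 7a XOR 1f = 65
byte 10: 01 XOR 6f = 6e
byte 11: 57 XOR 23 = 74

01000010 01100101 01110010 01101100 01101001 01101110 00100000 01100001 01100111 01100101 01101110 01110100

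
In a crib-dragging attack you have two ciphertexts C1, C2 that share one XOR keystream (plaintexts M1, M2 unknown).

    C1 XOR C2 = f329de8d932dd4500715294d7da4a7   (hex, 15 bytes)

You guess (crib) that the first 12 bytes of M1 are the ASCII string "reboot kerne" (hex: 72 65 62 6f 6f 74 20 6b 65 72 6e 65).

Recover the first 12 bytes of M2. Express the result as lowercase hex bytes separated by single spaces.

81 4c bc e2 fc 59 f4 3b 62 67 47 28

Since C1 ⊕ C2 = M1 ⊕ M2, XORing with the guessed M1 bytes yields the corresponding M2 bytes: M2 = (C1 ⊕ C2) ⊕ M1.
f3 ^ 72 = 81
29 ^ 65 = 4c
de ^ 62 = bc
8d ^ 6f = e2
93 ^ 6f = fc
2d ^ 74 = 59
d4 ^ 20 = f4
50 ^ 6b = 3b
07 ^ 65 = 62
15 ^ 72 = 67
29 ^ 6e = 47
4d ^ 65 = 28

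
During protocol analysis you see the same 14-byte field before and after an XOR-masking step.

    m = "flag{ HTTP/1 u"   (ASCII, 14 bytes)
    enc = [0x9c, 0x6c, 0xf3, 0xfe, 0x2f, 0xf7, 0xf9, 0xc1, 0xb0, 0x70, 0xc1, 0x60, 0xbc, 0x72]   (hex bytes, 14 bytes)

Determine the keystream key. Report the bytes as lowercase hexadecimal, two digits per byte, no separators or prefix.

fa00929954d7b195e420ee519c07

Since enc = m ⊕ key, XORing both sides with m gives key = m ⊕ enc.
66 ^ 9c = fa
6c ^ 6c = 00
61 ^ f3 = 92
67 ^ fe = 99
7b ^ 2f = 54
20 ^ f7 = d7
48 ^ f9 = b1
54 ^ c1 = 95
54 ^ b0 = e4
50 ^ 70 = 20
2f ^ c1 = ee
31 ^ 60 = 51
20 ^ bc = 9c
75 ^ 72 = 07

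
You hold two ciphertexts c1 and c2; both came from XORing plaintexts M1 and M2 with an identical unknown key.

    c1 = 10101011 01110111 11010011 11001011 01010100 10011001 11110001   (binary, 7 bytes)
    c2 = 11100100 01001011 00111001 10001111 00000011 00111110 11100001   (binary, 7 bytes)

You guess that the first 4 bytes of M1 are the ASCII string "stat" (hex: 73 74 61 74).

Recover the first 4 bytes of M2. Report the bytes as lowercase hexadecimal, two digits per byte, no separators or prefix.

3c488b30

First, c1 ⊕ c2 = (M1 ⊕ K) ⊕ (M2 ⊕ K) = M1 ⊕ M2, so the key drops out. Then M2 = (M1 ⊕ M2) ⊕ M1 over the first 4 bytes.
byte 0: (ab ^ e4) ^ 73 = 4f ^ 73 = 3c
byte 1: (77 ^ 4b) ^ 74 = 3c ^ 74 = 48
byte 2: (d3 ^ 39) ^ 61 = ea ^ 61 = 8b
byte 3: (cb ^ 8f) ^ 74 = 44 ^ 74 = 30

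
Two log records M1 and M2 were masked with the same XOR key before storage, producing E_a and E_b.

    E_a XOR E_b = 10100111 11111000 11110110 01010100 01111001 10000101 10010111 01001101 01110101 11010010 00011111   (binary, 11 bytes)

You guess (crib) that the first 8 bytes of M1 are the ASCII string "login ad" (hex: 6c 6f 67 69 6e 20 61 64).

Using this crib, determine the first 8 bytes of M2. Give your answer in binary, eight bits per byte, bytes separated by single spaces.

11001011 10010111 10010001 00111101 00010111 10100101 11110110 00101001

Since E_a ⊕ E_b = M1 ⊕ M2, XORing with the guessed M1 bytes yields the corresponding M2 bytes: M2 = (E_a ⊕ E_b) ⊕ M1.
a7 ⊕ 6c = cb
f8 ⊕ 6f = 97
f6 ⊕ 67 = 91
54 ⊕ 69 = 3d
79 ⊕ 6e = 17
85 ⊕ 20 = a5
97 ⊕ 61 = f6
4d ⊕ 64 = 29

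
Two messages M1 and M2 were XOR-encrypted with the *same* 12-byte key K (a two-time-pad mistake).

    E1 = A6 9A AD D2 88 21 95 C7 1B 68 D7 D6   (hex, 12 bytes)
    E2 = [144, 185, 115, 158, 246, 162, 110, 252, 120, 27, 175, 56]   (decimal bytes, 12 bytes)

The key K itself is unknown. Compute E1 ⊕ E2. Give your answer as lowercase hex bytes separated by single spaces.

E1 ⊕ E2 = (M1 ⊕ K) ⊕ (M2 ⊕ K) = M1 ⊕ M2 — the shared key cancels under XOR.
166 ⊕ 144 =  54
154 ⊕ 185 =  35
173 ⊕ 115 = 222
210 ⊕ 158 =  76
136 ⊕ 246 = 126
 33 ⊕ 162 = 131
149 ⊕ 110 = 251
199 ⊕ 252 =  59
 27 ⊕ 120 =  99
104 ⊕  27 = 115
215 ⊕ 175 = 120
214 ⊕  56 = 238

36 23 de 4c 7e 83 fb 3b 63 73 78 ee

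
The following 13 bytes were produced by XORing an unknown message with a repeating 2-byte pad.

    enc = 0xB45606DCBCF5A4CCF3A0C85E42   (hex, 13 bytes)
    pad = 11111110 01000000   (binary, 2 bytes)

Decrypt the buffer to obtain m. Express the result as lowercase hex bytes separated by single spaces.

4a 16 f8 9c 42 b5 5a 8c 0d e0 36 1e bc

The 2-byte key repeats, so the effective keystream is fe 40 fe 40 fe 40 fe 40 fe 40 fe 40 fe.
byte 0: 180 ^ 254 =  74
byte 1:  86 ^  64 =  22
byte 2:   6 ^ 254 = 248
byte 3: 220 ^  64 = 156
byte 4: 188 ^ 254 =  66
byte 5: 245 ^  64 = 181
byte 6: 164 ^ 254 =  90
byte 7: 204 ^  64 = 140
byte 8: 243 ^ 254 =  13
byte 9: 160 ^  64 = 224
byte 10: 200 ^ 254 =  54
byte 11:  94 ^  64 =  30
byte 12:  66 ^ 254 = 188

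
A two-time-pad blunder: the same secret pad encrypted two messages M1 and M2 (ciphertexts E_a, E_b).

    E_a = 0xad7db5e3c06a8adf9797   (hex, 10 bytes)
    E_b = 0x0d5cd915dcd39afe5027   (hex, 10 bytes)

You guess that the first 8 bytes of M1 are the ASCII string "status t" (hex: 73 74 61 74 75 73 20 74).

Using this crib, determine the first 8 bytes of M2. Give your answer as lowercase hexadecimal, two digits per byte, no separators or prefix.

d3550d8269ca3055

First, E_a ⊕ E_b = (M1 ⊕ K) ⊕ (M2 ⊕ K) = M1 ⊕ M2, so the key drops out. Then M2 = (M1 ⊕ M2) ⊕ M1 over the first 8 bytes.
byte 0: (ad ⊕ 0d) ⊕ 73 = a0 ⊕ 73 = d3
byte 1: (7d ⊕ 5c) ⊕ 74 = 21 ⊕ 74 = 55
byte 2: (b5 ⊕ d9) ⊕ 61 = 6c ⊕ 61 = 0d
byte 3: (e3 ⊕ 15) ⊕ 74 = f6 ⊕ 74 = 82
byte 4: (c0 ⊕ dc) ⊕ 75 = 1c ⊕ 75 = 69
byte 5: (6a ⊕ d3) ⊕ 73 = b9 ⊕ 73 = ca
byte 6: (8a ⊕ 9a) ⊕ 20 = 10 ⊕ 20 = 30
byte 7: (df ⊕ fe) ⊕ 74 = 21 ⊕ 74 = 55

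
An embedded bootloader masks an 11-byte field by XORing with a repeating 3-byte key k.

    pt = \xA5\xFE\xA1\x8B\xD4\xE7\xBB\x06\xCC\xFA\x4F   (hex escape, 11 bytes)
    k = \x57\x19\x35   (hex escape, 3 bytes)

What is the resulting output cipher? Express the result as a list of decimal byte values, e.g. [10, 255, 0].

[242, 231, 148, 220, 205, 210, 236, 31, 249, 173, 86]

The 3-byte key repeats, so the effective keystream is 57 19 35 57 19 35 57 19 35 57 19.
byte 0: a5 xor 57 = f2
byte 1: fe xor 19 = e7
byte 2: a1 xor 35 = 94
byte 3: 8b xor 57 = dc
byte 4: d4 xor 19 = cd
byte 5: e7 xor 35 = d2
byte 6: bb xor 57 = ec
byte 7: 06 xor 19 = 1f
byte 8: cc xor 35 = f9
byte 9: fa xor 57 = ad
byte 10: 4f xor 19 = 56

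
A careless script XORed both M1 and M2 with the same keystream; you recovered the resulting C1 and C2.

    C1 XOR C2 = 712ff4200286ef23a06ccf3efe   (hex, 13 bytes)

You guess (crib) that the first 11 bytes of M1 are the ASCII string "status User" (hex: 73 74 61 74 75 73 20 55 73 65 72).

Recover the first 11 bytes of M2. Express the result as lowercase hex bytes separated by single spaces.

02 5b 95 54 77 f5 cf 76 d3 09 bd

Since C1 ⊕ C2 = M1 ⊕ M2, XORing with the guessed M1 bytes yields the corresponding M2 bytes: M2 = (C1 ⊕ C2) ⊕ M1.
71 ^ 73 = 02
2f ^ 74 = 5b
f4 ^ 61 = 95
20 ^ 74 = 54
02 ^ 75 = 77
86 ^ 73 = f5
ef ^ 20 = cf
23 ^ 55 = 76
a0 ^ 73 = d3
6c ^ 65 = 09
cf ^ 72 = bd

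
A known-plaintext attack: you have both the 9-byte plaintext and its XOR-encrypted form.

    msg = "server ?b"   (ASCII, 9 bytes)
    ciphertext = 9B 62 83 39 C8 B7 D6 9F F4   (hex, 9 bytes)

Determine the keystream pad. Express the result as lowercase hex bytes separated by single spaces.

Since ciphertext = msg ⊕ pad, XORing both sides with msg gives pad = msg ⊕ ciphertext.
byte 0: 01110011 XOR 10011011 = 11101000
byte 1: 01100101 XOR 01100010 = 00000111
byte 2: 01110010 XOR 10000011 = 11110001
byte 3: 01110110 XOR 00111001 = 01001111
byte 4: 01100101 XOR 11001000 = 10101101
byte 5: 01110010 XOR 10110111 = 11000101
byte 6: 00100000 XOR 11010110 = 11110110
byte 7: 00111111 XOR 10011111 = 10100000
byte 8: 01100010 XOR 11110100 = 10010110

e8 07 f1 4f ad c5 f6 a0 96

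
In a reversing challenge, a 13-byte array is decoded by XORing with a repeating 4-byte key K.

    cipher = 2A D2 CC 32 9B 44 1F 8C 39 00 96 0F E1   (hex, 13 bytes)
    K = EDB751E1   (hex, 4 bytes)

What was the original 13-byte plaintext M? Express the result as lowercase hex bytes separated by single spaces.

The 4-byte key repeats, so the effective keystream is ed b7 51 e1 ed b7 51 e1 ed b7 51 e1 ed.
byte 0: 2a xor ed = c7
byte 1: d2 xor b7 = 65
byte 2: cc xor 51 = 9d
byte 3: 32 xor e1 = d3
byte 4: 9b xor ed = 76
byte 5: 44 xor b7 = f3
byte 6: 1f xor 51 = 4e
byte 7: 8c xor e1 = 6d
byte 8: 39 xor ed = d4
byte 9: 00 xor b7 = b7
byte 10: 96 xor 51 = c7
byte 11: 0f xor e1 = ee
byte 12: e1 xor ed = 0c

c7 65 9d d3 76 f3 4e 6d d4 b7 c7 ee 0c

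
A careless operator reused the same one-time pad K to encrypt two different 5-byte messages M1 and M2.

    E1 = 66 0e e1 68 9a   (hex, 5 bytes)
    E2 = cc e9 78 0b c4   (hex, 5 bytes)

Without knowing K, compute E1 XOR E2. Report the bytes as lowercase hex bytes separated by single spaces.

E1 ⊕ E2 = (M1 ⊕ K) ⊕ (M2 ⊕ K) = M1 ⊕ M2 — the shared key cancels under XOR.
byte 0: 66 XOR cc = aa
byte 1: 0e XOR e9 = e7
byte 2: e1 XOR 78 = 99
byte 3: 68 XOR 0b = 63
byte 4: 9a XOR c4 = 5e

aa e7 99 63 5e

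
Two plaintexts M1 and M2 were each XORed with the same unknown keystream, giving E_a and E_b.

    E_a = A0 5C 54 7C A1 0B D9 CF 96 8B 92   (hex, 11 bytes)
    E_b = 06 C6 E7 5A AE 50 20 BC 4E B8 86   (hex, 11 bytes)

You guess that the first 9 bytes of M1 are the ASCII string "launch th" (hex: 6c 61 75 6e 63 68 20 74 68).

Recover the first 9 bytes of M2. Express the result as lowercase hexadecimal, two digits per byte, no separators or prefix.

First, E_a ⊕ E_b = (M1 ⊕ K) ⊕ (M2 ⊕ K) = M1 ⊕ M2, so the key drops out. Then M2 = (M1 ⊕ M2) ⊕ M1 over the first 9 bytes.
byte 0: (a0 xor 06) xor 6c = a6 xor 6c = ca
byte 1: (5c xor c6) xor 61 = 9a xor 61 = fb
byte 2: (54 xor e7) xor 75 = b3 xor 75 = c6
byte 3: (7c xor 5a) xor 6e = 26 xor 6e = 48
byte 4: (a1 xor ae) xor 63 = 0f xor 63 = 6c
byte 5: (0b xor 50) xor 68 = 5b xor 68 = 33
byte 6: (d9 xor 20) xor 20 = f9 xor 20 = d9
byte 7: (cf xor bc) xor 74 = 73 xor 74 = 07
byte 8: (96 xor 4e) xor 68 = d8 xor 68 = b0

cafbc6486c33d907b0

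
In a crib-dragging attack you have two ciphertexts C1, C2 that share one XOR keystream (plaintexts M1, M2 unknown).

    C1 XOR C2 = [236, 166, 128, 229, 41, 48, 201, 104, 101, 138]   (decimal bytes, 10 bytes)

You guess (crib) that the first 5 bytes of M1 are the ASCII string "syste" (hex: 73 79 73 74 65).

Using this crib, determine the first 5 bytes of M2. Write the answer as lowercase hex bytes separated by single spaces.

Since C1 ⊕ C2 = M1 ⊕ M2, XORing with the guessed M1 bytes yields the corresponding M2 bytes: M2 = (C1 ⊕ C2) ⊕ M1.
byte 0: ec XOR 73 = 9f
byte 1: a6 XOR 79 = df
byte 2: 80 XOR 73 = f3
byte 3: e5 XOR 74 = 91
byte 4: 29 XOR 65 = 4c

9f df f3 91 4c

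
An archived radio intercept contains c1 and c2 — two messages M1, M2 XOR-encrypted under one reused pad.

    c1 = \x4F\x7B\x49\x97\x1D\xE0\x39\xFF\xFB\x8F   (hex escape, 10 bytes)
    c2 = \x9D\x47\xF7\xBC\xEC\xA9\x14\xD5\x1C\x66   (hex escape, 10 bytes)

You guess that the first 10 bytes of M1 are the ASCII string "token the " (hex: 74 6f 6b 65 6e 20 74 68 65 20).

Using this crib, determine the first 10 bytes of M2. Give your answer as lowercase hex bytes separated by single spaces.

First, c1 ⊕ c2 = (M1 ⊕ K) ⊕ (M2 ⊕ K) = M1 ⊕ M2, so the key drops out. Then M2 = (M1 ⊕ M2) ⊕ M1 over the first 10 bytes.
byte 0: (4f xor 9d) xor 74 = d2 xor 74 = a6
byte 1: (7b xor 47) xor 6f = 3c xor 6f = 53
byte 2: (49 xor f7) xor 6b = be xor 6b = d5
byte 3: (97 xor bc) xor 65 = 2b xor 65 = 4e
byte 4: (1d xor ec) xor 6e = f1 xor 6e = 9f
byte 5: (e0 xor a9) xor 20 = 49 xor 20 = 69
byte 6: (39 xor 14) xor 74 = 2d xor 74 = 59
byte 7: (ff xor d5) xor 68 = 2a xor 68 = 42
byte 8: (fb xor 1c) xor 65 = e7 xor 65 = 82
byte 9: (8f xor 66) xor 20 = e9 xor 20 = c9

a6 53 d5 4e 9f 69 59 42 82 c9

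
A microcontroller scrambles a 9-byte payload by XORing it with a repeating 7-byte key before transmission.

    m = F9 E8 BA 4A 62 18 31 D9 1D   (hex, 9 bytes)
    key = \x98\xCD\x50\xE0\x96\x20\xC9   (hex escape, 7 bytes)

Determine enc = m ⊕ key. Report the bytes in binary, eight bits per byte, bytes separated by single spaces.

01100001 00100101 11101010 10101010 11110100 00111000 11111000 01000001 11010000

The 7-byte key repeats, so the effective keystream is 98 cd 50 e0 96 20 c9 98 cd.
byte 0: 11111001 xor 10011000 = 01100001
byte 1: 11101000 xor 11001101 = 00100101
byte 2: 10111010 xor 01010000 = 11101010
byte 3: 01001010 xor 11100000 = 10101010
byte 4: 01100010 xor 10010110 = 11110100
byte 5: 00011000 xor 00100000 = 00111000
byte 6: 00110001 xor 11001001 = 11111000
byte 7: 11011001 xor 10011000 = 01000001
byte 8: 00011101 xor 11001101 = 11010000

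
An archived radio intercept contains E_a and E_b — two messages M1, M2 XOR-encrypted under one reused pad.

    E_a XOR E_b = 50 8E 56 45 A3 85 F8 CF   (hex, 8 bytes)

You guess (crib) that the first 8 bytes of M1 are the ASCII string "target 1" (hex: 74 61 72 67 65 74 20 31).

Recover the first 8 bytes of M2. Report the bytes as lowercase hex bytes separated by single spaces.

Since E_a ⊕ E_b = M1 ⊕ M2, XORing with the guessed M1 bytes yields the corresponding M2 bytes: M2 = (E_a ⊕ E_b) ⊕ M1.
50 XOR 74 = 24
8e XOR 61 = ef
56 XOR 72 = 24
45 XOR 67 = 22
a3 XOR 65 = c6
85 XOR 74 = f1
f8 XOR 20 = d8
cf XOR 31 = fe

24 ef 24 22 c6 f1 d8 fe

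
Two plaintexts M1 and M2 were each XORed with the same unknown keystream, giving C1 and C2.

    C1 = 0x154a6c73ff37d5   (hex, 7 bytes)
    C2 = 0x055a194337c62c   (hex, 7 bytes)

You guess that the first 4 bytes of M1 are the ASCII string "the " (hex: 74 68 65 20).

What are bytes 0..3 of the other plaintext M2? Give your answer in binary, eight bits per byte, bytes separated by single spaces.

First, C1 ⊕ C2 = (M1 ⊕ K) ⊕ (M2 ⊕ K) = M1 ⊕ M2, so the key drops out. Then M2 = (M1 ⊕ M2) ⊕ M1 over the first 4 bytes.
byte 0: (15 ⊕ 05) ⊕ 74 = 10 ⊕ 74 = 64
byte 1: (4a ⊕ 5a) ⊕ 68 = 10 ⊕ 68 = 78
byte 2: (6c ⊕ 19) ⊕ 65 = 75 ⊕ 65 = 10
byte 3: (73 ⊕ 43) ⊕ 20 = 30 ⊕ 20 = 10

01100100 01111000 00010000 00010000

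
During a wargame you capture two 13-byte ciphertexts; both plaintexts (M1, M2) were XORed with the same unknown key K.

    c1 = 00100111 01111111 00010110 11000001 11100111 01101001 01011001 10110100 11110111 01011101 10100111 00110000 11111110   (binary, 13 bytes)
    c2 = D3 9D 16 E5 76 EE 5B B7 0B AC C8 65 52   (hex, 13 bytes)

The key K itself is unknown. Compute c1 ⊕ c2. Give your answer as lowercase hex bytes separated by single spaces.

f4 e2 00 24 91 87 02 03 fc f1 6f 55 ac

c1 ⊕ c2 = (M1 ⊕ K) ⊕ (M2 ⊕ K) = M1 ⊕ M2 — the shared key cancels under XOR.
27 ^ d3 = f4
7f ^ 9d = e2
16 ^ 16 = 00
c1 ^ e5 = 24
e7 ^ 76 = 91
69 ^ ee = 87
59 ^ 5b = 02
b4 ^ b7 = 03
f7 ^ 0b = fc
5d ^ ac = f1
a7 ^ c8 = 6f
30 ^ 65 = 55
fe ^ 52 = ac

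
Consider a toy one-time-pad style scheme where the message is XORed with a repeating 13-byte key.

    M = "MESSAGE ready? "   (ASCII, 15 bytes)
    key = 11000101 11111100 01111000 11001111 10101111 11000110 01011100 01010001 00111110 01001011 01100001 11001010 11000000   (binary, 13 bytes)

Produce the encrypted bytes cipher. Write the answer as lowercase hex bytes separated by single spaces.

The 13-byte key repeats, so the effective keystream is c5 fc 78 cf af c6 5c 51 3e 4b 61 ca c0 c5 fc.
byte 0: 4d XOR c5 = 88
byte 1: 45 XOR fc = b9
byte 2: 53 XOR 78 = 2b
byte 3: 53 XOR cf = 9c
byte 4: 41 XOR af = ee
byte 5: 47 XOR c6 = 81
byte 6: 45 XOR 5c = 19
byte 7: 20 XOR 51 = 71
byte 8: 72 XOR 3e = 4c
byte 9: 65 XOR 4b = 2e
byte 10: 61 XOR 61 = 00
byte 11: 64 XOR ca = ae
byte 12: 79 XOR c0 = b9
byte 13: 3f XOR c5 = fa
byte 14: 20 XOR fc = dc

88 b9 2b 9c ee 81 19 71 4c 2e 00 ae b9 fa dc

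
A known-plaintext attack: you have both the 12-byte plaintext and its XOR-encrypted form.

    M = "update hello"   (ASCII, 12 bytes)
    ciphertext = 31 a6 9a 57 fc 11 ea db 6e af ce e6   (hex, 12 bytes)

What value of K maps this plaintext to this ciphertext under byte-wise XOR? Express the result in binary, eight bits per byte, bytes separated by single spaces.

01000100 11010110 11111110 00110110 10001000 01110100 11001010 10110011 00001011 11000011 10100010 10001001

Since ciphertext = M ⊕ K, XORing both sides with M gives K = M ⊕ ciphertext.
byte 0: 01110101 XOR 00110001 = 01000100
byte 1: 01110000 XOR 10100110 = 11010110
byte 2: 01100100 XOR 10011010 = 11111110
byte 3: 01100001 XOR 01010111 = 00110110
byte 4: 01110100 XOR 11111100 = 10001000
byte 5: 01100101 XOR 00010001 = 01110100
byte 6: 00100000 XOR 11101010 = 11001010
byte 7: 01101000 XOR 11011011 = 10110011
byte 8: 01100101 XOR 01101110 = 00001011
byte 9: 01101100 XOR 10101111 = 11000011
byte 10: 01101100 XOR 11001110 = 10100010
byte 11: 01101111 XOR 11100110 = 10001001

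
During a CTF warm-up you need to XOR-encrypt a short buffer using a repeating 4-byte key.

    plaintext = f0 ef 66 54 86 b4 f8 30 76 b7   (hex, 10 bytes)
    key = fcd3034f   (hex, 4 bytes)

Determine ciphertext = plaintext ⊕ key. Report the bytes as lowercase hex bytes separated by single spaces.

The 4-byte key repeats, so the effective keystream is fc d3 03 4f fc d3 03 4f fc d3.
byte 0: f0 ^ fc = 0c
byte 1: ef ^ d3 = 3c
byte 2: 66 ^ 03 = 65
byte 3: 54 ^ 4f = 1b
byte 4: 86 ^ fc = 7a
byte 5: b4 ^ d3 = 67
byte 6: f8 ^ 03 = fb
byte 7: 30 ^ 4f = 7f
byte 8: 76 ^ fc = 8a
byte 9: b7 ^ d3 = 64

0c 3c 65 1b 7a 67 fb 7f 8a 64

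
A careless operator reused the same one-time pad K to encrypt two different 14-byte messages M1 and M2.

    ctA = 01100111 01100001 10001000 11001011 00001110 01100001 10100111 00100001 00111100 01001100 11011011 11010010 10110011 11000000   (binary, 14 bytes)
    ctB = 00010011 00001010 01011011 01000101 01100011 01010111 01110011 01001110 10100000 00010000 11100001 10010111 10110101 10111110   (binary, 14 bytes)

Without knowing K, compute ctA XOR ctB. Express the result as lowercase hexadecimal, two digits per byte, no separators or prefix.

ctA ⊕ ctB = (M1 ⊕ K) ⊕ (M2 ⊕ K) = M1 ⊕ M2 — the shared key cancels under XOR.
67 ⊕ 13 = 74
61 ⊕ 0a = 6b
88 ⊕ 5b = d3
cb ⊕ 45 = 8e
0e ⊕ 63 = 6d
61 ⊕ 57 = 36
a7 ⊕ 73 = d4
21 ⊕ 4e = 6f
3c ⊕ a0 = 9c
4c ⊕ 10 = 5c
db ⊕ e1 = 3a
d2 ⊕ 97 = 45
b3 ⊕ b5 = 06
c0 ⊕ be = 7e

746bd38e6d36d46f9c5c3a45067e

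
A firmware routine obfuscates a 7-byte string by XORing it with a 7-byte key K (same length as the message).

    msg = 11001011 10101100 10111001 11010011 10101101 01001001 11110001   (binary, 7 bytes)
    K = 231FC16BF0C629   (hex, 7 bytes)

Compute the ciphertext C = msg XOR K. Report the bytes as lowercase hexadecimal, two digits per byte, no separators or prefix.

cb ^ 23 = e8
ac ^ 1f = b3
b9 ^ c1 = 78
d3 ^ 6b = b8
ad ^ f0 = 5d
49 ^ c6 = 8f
f1 ^ 29 = d8

e8b378b85d8fd8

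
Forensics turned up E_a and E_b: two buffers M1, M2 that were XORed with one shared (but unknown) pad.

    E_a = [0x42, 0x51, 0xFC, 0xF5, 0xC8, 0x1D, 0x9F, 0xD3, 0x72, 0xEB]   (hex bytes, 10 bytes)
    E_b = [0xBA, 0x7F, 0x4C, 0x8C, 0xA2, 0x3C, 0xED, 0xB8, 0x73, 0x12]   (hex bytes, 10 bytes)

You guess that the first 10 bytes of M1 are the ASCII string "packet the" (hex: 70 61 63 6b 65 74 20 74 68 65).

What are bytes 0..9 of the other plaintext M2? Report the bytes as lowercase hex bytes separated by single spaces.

88 4f d3 12 0f 55 52 1f 69 9c

First, E_a ⊕ E_b = (M1 ⊕ K) ⊕ (M2 ⊕ K) = M1 ⊕ M2, so the key drops out. Then M2 = (M1 ⊕ M2) ⊕ M1 over the first 10 bytes.
byte 0: (42 ⊕ ba) ⊕ 70 = f8 ⊕ 70 = 88
byte 1: (51 ⊕ 7f) ⊕ 61 = 2e ⊕ 61 = 4f
byte 2: (fc ⊕ 4c) ⊕ 63 = b0 ⊕ 63 = d3
byte 3: (f5 ⊕ 8c) ⊕ 6b = 79 ⊕ 6b = 12
byte 4: (c8 ⊕ a2) ⊕ 65 = 6a ⊕ 65 = 0f
byte 5: (1d ⊕ 3c) ⊕ 74 = 21 ⊕ 74 = 55
byte 6: (9f ⊕ ed) ⊕ 20 = 72 ⊕ 20 = 52
byte 7: (d3 ⊕ b8) ⊕ 74 = 6b ⊕ 74 = 1f
byte 8: (72 ⊕ 73) ⊕ 68 = 01 ⊕ 68 = 69
byte 9: (eb ⊕ 12) ⊕ 65 = f9 ⊕ 65 = 9c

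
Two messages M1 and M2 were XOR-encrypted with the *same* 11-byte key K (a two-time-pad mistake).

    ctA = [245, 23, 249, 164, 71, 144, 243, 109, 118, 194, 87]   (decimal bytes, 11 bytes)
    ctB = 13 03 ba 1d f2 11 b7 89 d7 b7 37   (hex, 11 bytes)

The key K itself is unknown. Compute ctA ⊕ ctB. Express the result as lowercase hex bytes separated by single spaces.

e6 14 43 b9 b5 81 44 e4 a1 75 60

ctA ⊕ ctB = (M1 ⊕ K) ⊕ (M2 ⊕ K) = M1 ⊕ M2 — the shared key cancels under XOR.
byte 0: f5 XOR 13 = e6
byte 1: 17 XOR 03 = 14
byte 2: f9 XOR ba = 43
byte 3: a4 XOR 1d = b9
byte 4: 47 XOR f2 = b5
byte 5: 90 XOR 11 = 81
byte 6: f3 XOR b7 = 44
byte 7: 6d XOR 89 = e4
byte 8: 76 XOR d7 = a1
byte 9: c2 XOR b7 = 75
byte 10: 57 XOR 37 = 60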